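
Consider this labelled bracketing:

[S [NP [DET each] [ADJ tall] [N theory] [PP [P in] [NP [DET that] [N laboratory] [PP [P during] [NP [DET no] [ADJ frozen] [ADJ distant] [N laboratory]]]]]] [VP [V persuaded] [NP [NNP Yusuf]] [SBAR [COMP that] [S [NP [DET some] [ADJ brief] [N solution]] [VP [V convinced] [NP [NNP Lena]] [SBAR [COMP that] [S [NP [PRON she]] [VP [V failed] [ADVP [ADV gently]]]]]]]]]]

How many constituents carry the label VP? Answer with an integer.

3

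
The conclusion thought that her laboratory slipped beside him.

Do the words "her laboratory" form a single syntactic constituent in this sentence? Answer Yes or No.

Yes

"her laboratory" is exactly the noun phrase [NP her laboratory], a complete constituent.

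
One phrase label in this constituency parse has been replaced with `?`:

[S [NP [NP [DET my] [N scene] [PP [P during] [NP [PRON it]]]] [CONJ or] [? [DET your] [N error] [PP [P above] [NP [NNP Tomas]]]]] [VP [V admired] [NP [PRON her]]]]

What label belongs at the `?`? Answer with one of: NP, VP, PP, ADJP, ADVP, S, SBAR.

Looking at what the `?` directly dominates — DET 'your', N 'error', PP — this is a noun phrase (NP).

NP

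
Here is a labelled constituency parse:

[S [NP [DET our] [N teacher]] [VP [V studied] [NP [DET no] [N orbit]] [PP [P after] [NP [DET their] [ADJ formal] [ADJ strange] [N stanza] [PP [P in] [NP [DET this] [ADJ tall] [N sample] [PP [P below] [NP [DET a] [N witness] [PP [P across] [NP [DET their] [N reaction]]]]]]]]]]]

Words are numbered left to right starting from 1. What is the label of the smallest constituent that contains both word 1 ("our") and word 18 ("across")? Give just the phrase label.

S

Both words fall inside [S our teacher studied no orbit after their formal strange stanza in this tall sample below a witness across their reaction] (words 1–20), and no smaller constituent contains them both. Label: S.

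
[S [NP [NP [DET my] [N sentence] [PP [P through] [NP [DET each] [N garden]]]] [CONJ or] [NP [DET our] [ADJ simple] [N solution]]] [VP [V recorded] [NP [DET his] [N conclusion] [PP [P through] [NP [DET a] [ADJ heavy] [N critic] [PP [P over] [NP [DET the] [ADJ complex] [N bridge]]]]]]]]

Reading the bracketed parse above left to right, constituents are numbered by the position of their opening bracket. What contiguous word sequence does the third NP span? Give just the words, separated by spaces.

each garden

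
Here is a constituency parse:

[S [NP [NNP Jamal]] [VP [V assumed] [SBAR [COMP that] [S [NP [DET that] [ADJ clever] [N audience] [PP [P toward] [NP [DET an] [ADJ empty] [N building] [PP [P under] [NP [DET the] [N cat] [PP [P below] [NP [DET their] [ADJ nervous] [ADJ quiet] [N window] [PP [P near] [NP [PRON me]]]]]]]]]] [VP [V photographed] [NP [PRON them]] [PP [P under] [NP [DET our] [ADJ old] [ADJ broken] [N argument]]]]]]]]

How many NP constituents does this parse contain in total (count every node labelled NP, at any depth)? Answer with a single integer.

8

The NP constituents are: [NP Jamal]; [NP that clever audience toward an empty building under the cat below their nervous quiet window near me]; [NP an empty building under the cat below their nervous quiet window near me]; [NP the cat below their nervous quiet window near me]; [NP their nervous quiet window near me]; [NP me] …. Total: 8.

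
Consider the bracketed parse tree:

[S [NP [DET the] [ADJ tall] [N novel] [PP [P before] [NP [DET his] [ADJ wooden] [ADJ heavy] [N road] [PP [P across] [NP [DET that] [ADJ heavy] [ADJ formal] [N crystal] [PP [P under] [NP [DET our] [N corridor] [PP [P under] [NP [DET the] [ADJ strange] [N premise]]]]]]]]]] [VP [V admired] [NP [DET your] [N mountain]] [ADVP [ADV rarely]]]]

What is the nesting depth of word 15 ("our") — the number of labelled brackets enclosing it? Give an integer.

9

Path from the root down to the word: S → NP → PP → NP → PP → NP → PP → NP → DET. That is 9 enclosing brackets.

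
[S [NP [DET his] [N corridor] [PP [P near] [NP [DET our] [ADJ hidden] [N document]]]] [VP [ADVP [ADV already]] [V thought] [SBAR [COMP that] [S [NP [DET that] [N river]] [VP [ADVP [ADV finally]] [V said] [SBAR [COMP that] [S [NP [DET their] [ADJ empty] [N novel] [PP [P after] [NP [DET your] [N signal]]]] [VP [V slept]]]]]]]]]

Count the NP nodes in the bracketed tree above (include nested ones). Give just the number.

Listing each NP by its span: [NP his corridor near our hidden document]; [NP our hidden document]; [NP that river]; [NP their empty novel after your signal]; [NP your signal] — that makes 5.

5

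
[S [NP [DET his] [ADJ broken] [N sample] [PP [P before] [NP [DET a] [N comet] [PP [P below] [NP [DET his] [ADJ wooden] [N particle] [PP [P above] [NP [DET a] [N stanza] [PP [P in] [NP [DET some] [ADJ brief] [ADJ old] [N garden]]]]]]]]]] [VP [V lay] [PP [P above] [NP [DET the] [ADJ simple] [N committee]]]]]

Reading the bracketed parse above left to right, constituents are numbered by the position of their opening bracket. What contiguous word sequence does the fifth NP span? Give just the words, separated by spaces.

some brief old garden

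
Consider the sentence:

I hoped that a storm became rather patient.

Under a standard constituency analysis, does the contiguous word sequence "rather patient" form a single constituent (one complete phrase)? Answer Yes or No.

Yes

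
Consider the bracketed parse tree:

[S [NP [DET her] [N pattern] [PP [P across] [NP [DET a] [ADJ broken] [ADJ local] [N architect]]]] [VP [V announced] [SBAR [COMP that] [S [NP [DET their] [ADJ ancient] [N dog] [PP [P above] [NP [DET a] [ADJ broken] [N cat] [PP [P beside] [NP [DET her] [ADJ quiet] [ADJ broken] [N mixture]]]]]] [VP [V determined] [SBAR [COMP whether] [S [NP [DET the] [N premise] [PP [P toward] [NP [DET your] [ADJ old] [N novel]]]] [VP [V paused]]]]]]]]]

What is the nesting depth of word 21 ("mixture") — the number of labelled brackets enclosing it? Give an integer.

10

The word sits inside N, which is inside NP, inside PP, inside NP, inside PP, inside NP, inside S, inside SBAR, inside VP, inside S — 10 brackets in all.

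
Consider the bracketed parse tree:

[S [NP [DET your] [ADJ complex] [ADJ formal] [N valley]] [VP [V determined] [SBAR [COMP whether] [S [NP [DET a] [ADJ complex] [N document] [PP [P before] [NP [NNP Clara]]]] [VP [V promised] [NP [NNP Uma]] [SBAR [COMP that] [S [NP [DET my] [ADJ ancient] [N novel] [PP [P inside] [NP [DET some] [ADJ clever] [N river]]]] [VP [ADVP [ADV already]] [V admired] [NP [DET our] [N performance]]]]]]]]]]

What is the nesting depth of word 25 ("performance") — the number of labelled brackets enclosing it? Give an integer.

10

The word sits inside N, which is inside NP, inside VP, inside S, inside SBAR, inside VP, inside S, inside SBAR, inside VP, inside S — 10 brackets in all.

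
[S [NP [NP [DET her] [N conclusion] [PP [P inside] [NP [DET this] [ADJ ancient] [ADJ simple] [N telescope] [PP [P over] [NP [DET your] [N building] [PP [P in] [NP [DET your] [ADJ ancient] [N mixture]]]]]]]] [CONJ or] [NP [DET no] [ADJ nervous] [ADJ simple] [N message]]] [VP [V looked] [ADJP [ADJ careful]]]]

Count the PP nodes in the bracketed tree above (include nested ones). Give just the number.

3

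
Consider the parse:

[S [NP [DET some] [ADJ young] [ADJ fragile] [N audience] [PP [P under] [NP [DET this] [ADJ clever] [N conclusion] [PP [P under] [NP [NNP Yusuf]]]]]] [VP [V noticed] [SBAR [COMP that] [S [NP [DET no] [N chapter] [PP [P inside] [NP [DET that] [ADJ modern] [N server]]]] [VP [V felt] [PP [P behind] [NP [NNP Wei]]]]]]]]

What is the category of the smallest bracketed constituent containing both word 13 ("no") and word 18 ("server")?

NP

Both words fall inside [NP no chapter inside that modern server] (words 13–18), and no smaller constituent contains them both. Label: NP.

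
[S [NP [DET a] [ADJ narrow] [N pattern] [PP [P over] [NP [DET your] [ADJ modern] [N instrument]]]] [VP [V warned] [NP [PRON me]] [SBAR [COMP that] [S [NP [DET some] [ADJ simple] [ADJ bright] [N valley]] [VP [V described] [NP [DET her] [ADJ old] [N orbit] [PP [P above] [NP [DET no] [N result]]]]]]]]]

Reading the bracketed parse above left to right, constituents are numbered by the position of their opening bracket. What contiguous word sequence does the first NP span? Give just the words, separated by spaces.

a narrow pattern over your modern instrument

Opening `[NP` markers occur at word positions 1, 5, 9, 11, 16, 20; the first of these opens the constituent [NP a narrow pattern over your modern instrument].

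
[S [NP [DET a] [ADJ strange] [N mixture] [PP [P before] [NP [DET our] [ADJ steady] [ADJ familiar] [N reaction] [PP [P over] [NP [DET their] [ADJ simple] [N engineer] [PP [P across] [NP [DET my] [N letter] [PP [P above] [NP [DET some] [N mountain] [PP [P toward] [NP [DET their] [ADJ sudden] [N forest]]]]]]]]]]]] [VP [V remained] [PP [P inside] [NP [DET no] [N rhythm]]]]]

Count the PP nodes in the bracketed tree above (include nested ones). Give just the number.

6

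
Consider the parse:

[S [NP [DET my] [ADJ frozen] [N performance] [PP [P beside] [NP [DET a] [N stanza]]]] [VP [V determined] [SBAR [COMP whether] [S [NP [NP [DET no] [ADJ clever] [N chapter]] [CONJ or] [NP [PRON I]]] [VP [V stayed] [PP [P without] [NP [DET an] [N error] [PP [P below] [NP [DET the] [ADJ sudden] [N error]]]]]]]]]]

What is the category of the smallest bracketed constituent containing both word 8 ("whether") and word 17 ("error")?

The smallest bracket enclosing both words is [SBAR whether no clever chapter or I stayed without an error below the sudden error], so the label is SBAR.

SBAR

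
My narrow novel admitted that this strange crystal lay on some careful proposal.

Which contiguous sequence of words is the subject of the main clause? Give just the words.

The subject of the main clause is the NP immediately before the verb "admitted": "my narrow novel".

my narrow novel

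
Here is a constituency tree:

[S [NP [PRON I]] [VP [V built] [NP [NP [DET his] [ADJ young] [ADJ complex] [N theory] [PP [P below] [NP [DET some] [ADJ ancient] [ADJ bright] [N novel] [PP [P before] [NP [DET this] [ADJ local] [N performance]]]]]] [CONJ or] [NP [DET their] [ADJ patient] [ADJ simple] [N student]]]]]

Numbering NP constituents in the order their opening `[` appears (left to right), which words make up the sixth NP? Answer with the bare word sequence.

The NP opening brackets appear, in order, over: "I"; "his young complex theory below some ancient bright novel before this local performance or their patient simple student"; "his young complex theory below some ancient bright novel before this local performance"; "some ancient bright novel before this local performance"; "this local performance"; "their patient simple student". The sixth one spans "their patient simple student".

their patient simple student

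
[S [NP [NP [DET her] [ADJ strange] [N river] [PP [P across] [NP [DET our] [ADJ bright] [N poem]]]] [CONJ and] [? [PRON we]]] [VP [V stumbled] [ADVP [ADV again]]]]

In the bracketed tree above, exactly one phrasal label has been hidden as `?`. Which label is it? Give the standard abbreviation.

A constituent whose immediate children are PRON 'we' is a noun phrase: NP.

NP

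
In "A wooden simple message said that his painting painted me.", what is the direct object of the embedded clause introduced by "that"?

me

"painted" heads the VP of the embedded clause introduced by "that", and "me" is its direct object.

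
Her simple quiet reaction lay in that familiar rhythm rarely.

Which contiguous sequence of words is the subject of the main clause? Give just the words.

her simple quiet reaction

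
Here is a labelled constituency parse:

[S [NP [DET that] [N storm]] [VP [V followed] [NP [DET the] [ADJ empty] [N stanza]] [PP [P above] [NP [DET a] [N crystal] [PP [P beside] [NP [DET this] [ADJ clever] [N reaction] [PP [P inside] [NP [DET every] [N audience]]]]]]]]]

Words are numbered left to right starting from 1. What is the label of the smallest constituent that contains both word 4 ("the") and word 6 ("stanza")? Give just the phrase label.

NP

Both words fall inside [NP the empty stanza] (words 4–6), and no smaller constituent contains them both. Label: NP.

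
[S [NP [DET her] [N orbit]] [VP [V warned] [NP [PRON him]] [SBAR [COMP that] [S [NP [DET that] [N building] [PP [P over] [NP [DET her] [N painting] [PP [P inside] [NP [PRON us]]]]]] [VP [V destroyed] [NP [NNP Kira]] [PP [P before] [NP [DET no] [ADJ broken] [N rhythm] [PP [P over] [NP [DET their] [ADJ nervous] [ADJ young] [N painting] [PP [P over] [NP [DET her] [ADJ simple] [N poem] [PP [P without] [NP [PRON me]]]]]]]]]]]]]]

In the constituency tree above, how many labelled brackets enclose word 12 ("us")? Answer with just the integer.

10

Path from the root down to the word: S → VP → SBAR → S → NP → PP → NP → PP → NP → PRON. That is 10 enclosing brackets.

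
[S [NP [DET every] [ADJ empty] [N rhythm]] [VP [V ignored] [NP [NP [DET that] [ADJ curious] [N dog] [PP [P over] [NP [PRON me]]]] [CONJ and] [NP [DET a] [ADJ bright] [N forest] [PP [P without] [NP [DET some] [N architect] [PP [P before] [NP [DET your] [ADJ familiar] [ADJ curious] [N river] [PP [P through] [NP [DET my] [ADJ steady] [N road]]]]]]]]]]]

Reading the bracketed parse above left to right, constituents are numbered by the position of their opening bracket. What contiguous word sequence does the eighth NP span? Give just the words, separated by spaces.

my steady road

The NP opening brackets appear, in order, over: "every empty rhythm"; "that curious dog over me and a bright forest without some architect before your familiar curious river through my steady road"; "that curious dog over me"; "me"; "a bright forest without some architect before your familiar curious river through my steady road"; "some architect before your familiar curious river through my steady road"; "your familiar curious river through my steady road"; "my steady road". The eighth one spans "my steady road".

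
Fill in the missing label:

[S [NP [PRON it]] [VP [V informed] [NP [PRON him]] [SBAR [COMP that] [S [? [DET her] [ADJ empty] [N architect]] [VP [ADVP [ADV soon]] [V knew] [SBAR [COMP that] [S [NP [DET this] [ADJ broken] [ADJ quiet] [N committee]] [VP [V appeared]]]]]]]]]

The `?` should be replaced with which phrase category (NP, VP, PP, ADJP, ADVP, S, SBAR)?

The `?` node immediately contains: DET 'her', ADJ 'empty', N 'architect'. That is the internal structure of a noun phrase, so the label is NP.

NP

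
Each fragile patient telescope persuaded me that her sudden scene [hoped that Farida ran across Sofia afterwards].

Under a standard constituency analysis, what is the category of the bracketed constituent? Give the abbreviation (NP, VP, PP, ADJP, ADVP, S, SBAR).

VP

"hoped" is the head of the bracketed span, so the span is a verb phrase: VP.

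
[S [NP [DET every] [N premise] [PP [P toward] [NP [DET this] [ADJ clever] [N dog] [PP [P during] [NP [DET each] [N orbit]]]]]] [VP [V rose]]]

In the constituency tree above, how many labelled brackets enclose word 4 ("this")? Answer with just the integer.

5

Counting open brackets not yet closed at "this": [S [NP [PP [NP [DET = 5.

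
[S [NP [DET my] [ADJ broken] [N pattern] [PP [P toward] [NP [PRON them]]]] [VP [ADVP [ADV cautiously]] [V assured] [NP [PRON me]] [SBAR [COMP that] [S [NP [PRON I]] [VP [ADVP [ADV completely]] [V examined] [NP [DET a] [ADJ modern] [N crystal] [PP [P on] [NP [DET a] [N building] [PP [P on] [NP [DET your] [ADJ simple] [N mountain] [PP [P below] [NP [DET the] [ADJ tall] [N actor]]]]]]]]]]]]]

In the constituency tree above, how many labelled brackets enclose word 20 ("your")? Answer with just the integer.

11

Counting open brackets not yet closed at "your": [S [VP [SBAR [S [VP [NP [PP [NP [PP [NP [DET = 11.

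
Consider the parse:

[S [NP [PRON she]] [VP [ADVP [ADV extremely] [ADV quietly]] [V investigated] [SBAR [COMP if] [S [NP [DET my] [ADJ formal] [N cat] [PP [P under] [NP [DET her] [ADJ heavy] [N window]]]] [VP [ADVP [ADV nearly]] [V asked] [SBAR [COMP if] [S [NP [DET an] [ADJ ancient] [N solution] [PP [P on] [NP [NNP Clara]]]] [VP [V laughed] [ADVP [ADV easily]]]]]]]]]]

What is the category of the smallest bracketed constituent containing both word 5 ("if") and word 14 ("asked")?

SBAR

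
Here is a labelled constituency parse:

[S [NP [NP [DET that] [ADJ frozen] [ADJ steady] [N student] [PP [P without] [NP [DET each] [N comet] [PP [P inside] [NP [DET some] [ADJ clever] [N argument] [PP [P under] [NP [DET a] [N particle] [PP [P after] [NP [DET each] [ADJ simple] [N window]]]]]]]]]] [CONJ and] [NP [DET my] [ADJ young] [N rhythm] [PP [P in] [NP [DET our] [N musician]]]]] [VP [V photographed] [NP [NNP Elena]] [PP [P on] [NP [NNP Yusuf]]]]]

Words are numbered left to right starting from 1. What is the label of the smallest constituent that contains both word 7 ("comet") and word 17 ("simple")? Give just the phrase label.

NP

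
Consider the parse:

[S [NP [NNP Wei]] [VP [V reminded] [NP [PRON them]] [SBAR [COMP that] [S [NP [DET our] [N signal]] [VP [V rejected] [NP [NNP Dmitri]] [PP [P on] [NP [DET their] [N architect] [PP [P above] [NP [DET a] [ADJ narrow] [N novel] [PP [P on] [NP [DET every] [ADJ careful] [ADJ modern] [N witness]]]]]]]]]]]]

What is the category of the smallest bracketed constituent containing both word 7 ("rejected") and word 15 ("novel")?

The smallest bracket enclosing both words is [VP rejected Dmitri on their architect above a narrow novel on every careful modern witness], so the label is VP.

VP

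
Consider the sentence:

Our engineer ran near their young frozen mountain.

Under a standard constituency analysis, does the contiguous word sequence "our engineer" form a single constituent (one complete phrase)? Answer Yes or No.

These words form the whole noun phrase headed by "engineer", so yes — one constituent.

Yes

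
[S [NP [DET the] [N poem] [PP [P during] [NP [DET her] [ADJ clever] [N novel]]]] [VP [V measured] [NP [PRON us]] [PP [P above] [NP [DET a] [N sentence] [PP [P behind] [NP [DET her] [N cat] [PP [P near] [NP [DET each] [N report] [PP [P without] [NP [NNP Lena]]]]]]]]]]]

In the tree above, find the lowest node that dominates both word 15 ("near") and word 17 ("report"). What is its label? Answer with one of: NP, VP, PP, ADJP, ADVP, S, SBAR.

The smallest bracket enclosing both words is [PP near each report without Lena], so the label is PP.

PP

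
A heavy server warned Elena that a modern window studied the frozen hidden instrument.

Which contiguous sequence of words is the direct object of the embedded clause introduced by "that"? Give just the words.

the frozen hidden instrument

The verb of the embedded clause introduced by "that" is "studied"; its direct object is the NP "the frozen hidden instrument".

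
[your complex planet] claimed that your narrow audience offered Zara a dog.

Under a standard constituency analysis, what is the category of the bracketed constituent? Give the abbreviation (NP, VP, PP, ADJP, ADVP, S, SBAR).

The span is built around the noun "planet" — a noun phrase (NP).

NP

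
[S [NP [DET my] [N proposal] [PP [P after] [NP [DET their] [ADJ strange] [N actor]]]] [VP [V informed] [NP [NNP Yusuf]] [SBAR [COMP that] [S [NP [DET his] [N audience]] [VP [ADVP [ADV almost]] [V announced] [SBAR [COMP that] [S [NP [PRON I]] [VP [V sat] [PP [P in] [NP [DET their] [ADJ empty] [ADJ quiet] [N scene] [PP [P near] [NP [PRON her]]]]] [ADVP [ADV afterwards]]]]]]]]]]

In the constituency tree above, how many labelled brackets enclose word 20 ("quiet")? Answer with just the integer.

11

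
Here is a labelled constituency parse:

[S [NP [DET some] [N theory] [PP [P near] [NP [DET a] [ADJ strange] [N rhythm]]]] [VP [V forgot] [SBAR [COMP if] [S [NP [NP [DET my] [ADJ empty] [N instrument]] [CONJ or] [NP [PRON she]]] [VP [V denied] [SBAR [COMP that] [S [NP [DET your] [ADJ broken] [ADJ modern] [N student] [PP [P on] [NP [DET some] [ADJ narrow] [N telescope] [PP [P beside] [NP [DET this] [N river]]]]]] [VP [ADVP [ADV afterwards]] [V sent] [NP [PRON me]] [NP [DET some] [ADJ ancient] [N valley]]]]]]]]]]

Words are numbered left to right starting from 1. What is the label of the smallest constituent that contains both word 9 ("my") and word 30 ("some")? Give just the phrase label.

S

Word 9 lies under S → VP → SBAR → S → NP → NP → DET; word 30 lies under S → VP → SBAR → S → VP → SBAR → S → VP → NP → DET. The lowest shared node is the S.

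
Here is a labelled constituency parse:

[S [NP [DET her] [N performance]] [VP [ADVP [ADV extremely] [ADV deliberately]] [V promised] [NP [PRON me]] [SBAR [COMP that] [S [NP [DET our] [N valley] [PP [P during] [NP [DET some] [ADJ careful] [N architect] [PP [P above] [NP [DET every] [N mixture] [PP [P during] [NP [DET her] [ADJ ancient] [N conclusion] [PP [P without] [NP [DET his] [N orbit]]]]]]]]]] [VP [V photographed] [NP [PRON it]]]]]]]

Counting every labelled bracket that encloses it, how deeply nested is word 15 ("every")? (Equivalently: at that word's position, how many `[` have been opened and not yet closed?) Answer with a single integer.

10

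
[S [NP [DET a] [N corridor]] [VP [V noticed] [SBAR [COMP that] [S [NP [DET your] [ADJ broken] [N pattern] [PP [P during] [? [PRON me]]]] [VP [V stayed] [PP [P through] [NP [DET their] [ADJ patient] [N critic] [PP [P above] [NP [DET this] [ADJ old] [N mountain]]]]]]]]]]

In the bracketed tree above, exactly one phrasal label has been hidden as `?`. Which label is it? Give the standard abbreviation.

A constituent whose immediate children are PRON 'me' is a noun phrase: NP.

NP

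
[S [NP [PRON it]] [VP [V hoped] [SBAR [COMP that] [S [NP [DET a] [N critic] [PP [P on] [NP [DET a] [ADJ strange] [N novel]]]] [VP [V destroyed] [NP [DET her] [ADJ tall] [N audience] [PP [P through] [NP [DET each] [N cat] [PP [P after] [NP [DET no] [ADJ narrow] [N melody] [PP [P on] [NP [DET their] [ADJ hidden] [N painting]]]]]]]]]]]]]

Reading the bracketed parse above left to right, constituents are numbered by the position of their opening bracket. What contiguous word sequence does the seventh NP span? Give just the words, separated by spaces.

In left-to-right order the NP constituents are "it"; "a critic on a strange novel"; "a strange novel"; "her tall audience through each cat after no narrow melody on their hidden painting"; "each cat after no narrow melody on their hidden painting"; "no narrow melody on their hidden painting"; "their hidden painting". Number 7 is "their hidden painting".

their hidden painting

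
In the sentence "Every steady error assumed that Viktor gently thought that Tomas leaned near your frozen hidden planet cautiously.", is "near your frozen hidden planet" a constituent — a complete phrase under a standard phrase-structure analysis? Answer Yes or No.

Yes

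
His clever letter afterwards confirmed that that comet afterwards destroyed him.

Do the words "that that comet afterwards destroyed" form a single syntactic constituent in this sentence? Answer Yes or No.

No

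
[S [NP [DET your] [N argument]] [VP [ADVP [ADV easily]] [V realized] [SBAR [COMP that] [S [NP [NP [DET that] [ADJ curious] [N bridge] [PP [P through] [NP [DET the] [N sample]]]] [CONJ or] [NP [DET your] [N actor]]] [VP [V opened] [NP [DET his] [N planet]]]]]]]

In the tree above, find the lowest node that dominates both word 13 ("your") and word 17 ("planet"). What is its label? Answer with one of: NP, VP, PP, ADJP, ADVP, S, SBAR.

S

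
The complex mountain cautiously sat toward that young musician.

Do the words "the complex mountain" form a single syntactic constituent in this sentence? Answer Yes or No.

The sequence corresponds to a single NP node — the noun phrase "the complex mountain".

Yes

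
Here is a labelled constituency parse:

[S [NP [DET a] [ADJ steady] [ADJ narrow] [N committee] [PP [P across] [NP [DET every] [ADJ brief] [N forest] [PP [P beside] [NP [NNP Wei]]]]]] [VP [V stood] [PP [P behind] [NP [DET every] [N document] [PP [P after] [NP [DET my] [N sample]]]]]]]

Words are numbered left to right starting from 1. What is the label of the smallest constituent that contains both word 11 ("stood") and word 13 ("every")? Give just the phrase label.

The smallest bracket enclosing both words is [VP stood behind every document after my sample], so the label is VP.

VP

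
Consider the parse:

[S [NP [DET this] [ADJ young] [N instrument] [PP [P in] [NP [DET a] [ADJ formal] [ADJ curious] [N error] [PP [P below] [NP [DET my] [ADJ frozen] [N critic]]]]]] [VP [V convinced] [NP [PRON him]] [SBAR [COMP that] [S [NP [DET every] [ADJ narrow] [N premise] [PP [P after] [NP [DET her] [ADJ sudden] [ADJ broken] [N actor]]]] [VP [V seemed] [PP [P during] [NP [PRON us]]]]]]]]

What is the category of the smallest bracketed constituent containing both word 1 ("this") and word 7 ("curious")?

Word 1 lies under S → NP → DET; word 7 lies under S → NP → PP → NP → ADJ. The lowest shared node is the NP.

NP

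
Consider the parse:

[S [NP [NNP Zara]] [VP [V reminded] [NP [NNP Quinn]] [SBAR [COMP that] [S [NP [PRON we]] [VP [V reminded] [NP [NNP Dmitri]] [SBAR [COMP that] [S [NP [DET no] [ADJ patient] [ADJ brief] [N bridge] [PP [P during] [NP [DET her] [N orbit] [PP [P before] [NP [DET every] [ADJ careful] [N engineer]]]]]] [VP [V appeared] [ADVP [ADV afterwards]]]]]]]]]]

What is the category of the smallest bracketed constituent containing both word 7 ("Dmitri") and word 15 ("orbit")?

Word 7 lies under S → VP → SBAR → S → VP → NP → NNP; word 15 lies under S → VP → SBAR → S → VP → SBAR → S → NP → PP → NP → N. The lowest shared node is the VP.

VP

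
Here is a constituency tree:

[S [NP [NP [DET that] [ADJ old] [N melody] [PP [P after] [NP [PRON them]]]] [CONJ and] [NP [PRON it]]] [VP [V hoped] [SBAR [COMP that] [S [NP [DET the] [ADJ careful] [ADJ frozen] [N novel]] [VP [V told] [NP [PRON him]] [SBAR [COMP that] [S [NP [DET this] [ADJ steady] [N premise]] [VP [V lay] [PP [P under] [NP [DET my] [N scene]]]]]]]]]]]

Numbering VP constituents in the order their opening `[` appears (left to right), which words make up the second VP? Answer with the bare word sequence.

told him that this steady premise lay under my scene

Opening `[VP` markers occur at word positions 8, 14, 20; the second of these opens the constituent [VP told him that this steady premise lay under my scene].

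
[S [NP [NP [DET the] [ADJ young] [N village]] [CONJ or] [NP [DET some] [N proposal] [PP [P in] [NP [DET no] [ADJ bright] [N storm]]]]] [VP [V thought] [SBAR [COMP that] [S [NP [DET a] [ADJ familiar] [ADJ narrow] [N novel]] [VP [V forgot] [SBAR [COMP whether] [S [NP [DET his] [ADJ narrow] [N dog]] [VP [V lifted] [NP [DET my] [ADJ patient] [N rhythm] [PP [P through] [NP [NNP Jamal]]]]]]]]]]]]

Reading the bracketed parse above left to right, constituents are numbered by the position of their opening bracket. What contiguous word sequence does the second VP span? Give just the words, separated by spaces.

forgot whether his narrow dog lifted my patient rhythm through Jamal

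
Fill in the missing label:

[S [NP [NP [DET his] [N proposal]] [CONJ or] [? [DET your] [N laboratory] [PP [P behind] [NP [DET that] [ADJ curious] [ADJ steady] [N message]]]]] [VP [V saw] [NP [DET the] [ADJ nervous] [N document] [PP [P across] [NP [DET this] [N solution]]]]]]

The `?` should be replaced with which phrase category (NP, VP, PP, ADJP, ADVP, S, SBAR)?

NP

Looking at what the `?` directly dominates — DET 'your', N 'laboratory', PP — this is a noun phrase (NP).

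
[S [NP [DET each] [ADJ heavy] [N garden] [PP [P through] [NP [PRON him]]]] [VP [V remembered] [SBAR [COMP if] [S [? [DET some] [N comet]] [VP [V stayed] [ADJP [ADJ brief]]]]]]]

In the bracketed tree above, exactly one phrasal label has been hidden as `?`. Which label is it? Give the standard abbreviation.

NP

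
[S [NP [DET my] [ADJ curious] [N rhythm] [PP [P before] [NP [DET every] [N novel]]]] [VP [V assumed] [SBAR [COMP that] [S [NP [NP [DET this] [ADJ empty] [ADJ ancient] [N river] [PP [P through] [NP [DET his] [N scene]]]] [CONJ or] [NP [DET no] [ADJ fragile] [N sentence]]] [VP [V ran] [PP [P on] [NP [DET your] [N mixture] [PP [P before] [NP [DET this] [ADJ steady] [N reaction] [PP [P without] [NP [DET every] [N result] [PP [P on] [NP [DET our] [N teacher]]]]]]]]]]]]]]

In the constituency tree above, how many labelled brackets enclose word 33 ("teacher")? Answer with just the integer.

Path from the root down to the word: S → VP → SBAR → S → VP → PP → NP → PP → NP → PP → NP → PP → NP → N. That is 14 enclosing brackets.

14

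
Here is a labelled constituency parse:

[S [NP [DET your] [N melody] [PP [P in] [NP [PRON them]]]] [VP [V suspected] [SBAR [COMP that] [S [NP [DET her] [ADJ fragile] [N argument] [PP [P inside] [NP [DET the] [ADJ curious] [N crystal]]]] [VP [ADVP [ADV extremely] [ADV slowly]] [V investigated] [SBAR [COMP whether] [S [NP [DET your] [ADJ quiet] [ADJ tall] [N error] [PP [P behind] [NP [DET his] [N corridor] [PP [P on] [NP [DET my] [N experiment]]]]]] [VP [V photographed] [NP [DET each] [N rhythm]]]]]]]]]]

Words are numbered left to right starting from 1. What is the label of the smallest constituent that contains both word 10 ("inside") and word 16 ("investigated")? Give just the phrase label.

S

The smallest bracket enclosing both words is [S her fragile argument inside the curious crystal extremely slowly investigated whether your quiet tall error behind his corridor on my experiment photographed each rhythm], so the label is S.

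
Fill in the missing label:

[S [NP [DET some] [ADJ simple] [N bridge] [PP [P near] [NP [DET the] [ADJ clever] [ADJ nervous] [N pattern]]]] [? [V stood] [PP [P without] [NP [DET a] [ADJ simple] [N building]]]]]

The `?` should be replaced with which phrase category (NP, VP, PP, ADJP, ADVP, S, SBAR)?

VP

Looking at what the `?` directly dominates — V 'stood', PP — this is a verb phrase (VP).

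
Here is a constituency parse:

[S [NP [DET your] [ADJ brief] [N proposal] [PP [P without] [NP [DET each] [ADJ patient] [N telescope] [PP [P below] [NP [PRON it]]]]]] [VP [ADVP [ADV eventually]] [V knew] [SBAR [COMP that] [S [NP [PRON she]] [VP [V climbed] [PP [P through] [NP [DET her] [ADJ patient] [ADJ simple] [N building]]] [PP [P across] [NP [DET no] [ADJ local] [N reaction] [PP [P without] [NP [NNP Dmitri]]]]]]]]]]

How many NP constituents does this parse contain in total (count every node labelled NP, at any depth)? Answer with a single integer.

7

The NP constituents are: [NP your brief proposal without each patient telescope below it]; [NP each patient telescope below it]; [NP it]; [NP she]; [NP her patient simple building]; [NP no local reaction without Dmitri] …. Total: 7.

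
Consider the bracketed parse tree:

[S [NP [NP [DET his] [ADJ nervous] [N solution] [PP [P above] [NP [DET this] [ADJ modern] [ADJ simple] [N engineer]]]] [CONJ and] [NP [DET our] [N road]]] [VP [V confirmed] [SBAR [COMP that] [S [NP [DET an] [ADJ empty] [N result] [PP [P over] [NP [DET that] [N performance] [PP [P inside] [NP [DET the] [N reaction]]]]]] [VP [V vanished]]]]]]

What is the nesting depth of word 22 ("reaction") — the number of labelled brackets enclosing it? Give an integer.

Path from the root down to the word: S → VP → SBAR → S → NP → PP → NP → PP → NP → N. That is 10 enclosing brackets.

10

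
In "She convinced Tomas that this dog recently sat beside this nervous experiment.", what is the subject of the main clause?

she

The subject of the main clause is the NP immediately before the verb "convinced": "she".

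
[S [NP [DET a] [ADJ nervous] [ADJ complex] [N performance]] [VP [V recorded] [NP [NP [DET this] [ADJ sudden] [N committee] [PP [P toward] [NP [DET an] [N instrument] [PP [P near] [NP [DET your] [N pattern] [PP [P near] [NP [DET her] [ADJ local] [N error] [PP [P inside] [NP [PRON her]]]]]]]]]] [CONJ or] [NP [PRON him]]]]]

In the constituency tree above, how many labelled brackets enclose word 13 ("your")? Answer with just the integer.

9

Path from the root down to the word: S → VP → NP → NP → PP → NP → PP → NP → DET. That is 9 enclosing brackets.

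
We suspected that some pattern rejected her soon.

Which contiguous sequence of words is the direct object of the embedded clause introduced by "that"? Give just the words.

"rejected" heads the VP of the embedded clause introduced by "that", and "her" is its direct object.

her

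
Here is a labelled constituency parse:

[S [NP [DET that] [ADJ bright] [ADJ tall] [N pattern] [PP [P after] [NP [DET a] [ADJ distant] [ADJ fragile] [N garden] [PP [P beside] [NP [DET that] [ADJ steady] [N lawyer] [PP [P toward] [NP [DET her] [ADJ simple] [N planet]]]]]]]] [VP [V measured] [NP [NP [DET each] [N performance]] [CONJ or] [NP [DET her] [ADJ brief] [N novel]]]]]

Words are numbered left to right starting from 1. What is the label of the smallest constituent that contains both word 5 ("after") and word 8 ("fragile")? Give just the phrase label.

PP

Both words fall inside [PP after a distant fragile garden beside that steady lawyer toward her simple planet] (words 5–17), and no smaller constituent contains them both. Label: PP.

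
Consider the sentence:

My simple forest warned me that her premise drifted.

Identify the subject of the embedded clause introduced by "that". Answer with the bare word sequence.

her premise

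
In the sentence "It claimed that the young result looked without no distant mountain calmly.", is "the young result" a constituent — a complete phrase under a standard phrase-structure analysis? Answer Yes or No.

Yes

The sequence corresponds to a single NP node — the noun phrase "the young result".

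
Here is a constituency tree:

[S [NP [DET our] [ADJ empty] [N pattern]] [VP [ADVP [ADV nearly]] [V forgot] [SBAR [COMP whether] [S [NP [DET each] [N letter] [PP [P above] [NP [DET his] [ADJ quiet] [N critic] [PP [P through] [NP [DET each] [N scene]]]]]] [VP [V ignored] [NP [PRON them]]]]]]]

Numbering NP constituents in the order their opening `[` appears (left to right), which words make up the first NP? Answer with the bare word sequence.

Opening `[NP` markers occur at word positions 1, 7, 10, 14, 17; the first of these opens the constituent [NP our empty pattern].

our empty pattern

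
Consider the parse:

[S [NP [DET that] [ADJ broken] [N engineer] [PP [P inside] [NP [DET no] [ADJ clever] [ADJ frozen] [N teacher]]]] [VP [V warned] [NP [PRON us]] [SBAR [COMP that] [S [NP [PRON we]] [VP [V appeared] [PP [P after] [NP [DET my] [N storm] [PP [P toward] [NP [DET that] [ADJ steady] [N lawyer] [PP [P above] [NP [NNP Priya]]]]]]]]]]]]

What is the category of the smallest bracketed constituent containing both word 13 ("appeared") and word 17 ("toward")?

VP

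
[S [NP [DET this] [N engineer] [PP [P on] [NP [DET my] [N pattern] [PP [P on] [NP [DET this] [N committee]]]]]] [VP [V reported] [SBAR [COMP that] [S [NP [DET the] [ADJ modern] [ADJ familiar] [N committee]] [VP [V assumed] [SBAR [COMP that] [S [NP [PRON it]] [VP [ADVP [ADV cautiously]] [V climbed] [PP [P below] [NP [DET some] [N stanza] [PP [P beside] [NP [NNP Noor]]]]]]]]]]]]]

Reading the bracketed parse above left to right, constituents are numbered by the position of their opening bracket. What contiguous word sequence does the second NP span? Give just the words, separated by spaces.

my pattern on this committee

Opening `[NP` markers occur at word positions 1, 4, 7, 11, 17, 21, 24; the second of these opens the constituent [NP my pattern on this committee].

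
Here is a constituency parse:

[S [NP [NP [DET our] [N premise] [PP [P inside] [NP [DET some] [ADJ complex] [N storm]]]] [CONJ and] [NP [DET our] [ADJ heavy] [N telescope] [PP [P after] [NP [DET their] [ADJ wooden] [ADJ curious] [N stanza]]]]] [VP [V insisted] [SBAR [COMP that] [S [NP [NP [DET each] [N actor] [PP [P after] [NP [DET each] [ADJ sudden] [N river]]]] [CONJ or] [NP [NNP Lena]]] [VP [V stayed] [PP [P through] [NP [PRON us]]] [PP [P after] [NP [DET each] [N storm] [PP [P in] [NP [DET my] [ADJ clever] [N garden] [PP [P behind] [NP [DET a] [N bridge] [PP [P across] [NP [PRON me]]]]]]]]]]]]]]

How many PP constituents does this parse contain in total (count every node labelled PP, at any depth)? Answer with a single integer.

8

Scanning left to right, an opening `[PP` appears at word positions 3, 11, 20, 27, 29, 32, 36, 39 — 8 in total.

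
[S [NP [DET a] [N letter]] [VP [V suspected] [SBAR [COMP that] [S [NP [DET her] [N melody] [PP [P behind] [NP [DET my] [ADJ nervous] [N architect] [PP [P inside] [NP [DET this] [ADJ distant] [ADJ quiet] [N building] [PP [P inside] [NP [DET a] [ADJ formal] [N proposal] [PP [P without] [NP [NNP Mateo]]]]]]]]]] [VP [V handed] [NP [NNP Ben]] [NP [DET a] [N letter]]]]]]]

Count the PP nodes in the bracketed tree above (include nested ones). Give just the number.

4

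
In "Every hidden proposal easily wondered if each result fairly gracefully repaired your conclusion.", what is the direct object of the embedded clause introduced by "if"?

your conclusion

"repaired" heads the VP of the embedded clause introduced by "if", and "your conclusion" is its direct object.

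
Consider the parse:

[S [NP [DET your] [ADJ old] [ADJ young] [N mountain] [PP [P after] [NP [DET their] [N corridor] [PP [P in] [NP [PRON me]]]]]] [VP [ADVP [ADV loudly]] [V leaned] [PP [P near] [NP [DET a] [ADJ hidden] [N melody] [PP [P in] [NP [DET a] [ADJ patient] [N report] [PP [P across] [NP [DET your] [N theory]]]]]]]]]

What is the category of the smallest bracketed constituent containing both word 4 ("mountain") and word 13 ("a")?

S

Word 4 lies under S → NP → N; word 13 lies under S → VP → PP → NP → DET. The lowest shared node is the S.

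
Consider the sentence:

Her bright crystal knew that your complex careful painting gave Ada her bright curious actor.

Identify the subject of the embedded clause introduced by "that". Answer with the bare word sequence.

your complex careful painting

The subject of the embedded clause introduced by "that" is the NP immediately before the verb "gave": "your complex careful painting".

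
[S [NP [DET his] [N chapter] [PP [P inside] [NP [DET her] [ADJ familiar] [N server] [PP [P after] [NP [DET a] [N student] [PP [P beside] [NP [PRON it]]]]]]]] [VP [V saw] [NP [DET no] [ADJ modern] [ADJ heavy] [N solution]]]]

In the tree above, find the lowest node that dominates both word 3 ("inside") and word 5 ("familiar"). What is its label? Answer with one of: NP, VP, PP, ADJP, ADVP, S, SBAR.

PP

Both words fall inside [PP inside her familiar server after a student beside it] (words 3–11), and no smaller constituent contains them both. Label: PP.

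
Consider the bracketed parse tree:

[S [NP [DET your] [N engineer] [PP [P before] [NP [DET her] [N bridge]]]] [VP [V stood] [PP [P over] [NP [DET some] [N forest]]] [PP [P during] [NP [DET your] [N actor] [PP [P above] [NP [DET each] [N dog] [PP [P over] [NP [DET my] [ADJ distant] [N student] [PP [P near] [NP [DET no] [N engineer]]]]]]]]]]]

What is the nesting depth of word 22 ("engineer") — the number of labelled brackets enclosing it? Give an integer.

Path from the root down to the word: S → VP → PP → NP → PP → NP → PP → NP → PP → NP → N. That is 11 enclosing brackets.

11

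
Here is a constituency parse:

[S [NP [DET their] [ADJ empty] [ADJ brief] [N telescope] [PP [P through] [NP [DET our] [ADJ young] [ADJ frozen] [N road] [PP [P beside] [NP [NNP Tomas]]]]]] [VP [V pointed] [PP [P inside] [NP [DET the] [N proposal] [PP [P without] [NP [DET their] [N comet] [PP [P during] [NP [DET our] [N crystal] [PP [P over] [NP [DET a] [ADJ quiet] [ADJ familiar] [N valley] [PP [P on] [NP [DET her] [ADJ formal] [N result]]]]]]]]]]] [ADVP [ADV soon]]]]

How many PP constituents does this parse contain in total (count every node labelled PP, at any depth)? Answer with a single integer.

Listing each PP by its span: [PP through our young frozen road beside Tomas]; [PP beside Tomas]; [PP inside the proposal without their comet during our crystal over a quiet familiar valley on her formal result]; [PP without their comet during our crystal over a quiet familiar valley on her formal result]; [PP during our crystal over a quiet familiar valley on her formal result]; [PP over a quiet familiar valley on her formal result] … — that makes 7.

7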